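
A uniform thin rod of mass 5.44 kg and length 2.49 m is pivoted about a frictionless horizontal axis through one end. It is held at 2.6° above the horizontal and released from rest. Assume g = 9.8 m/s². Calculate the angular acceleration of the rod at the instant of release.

About the pivot, I = (1/3)ML² = (1/3)(5.44)(2.49)² = 11.24 kg·m².
The weight acts at the center, a distance L/2 = 1.245 m from the pivot; τ = Mg(L/2) cos 2.6° = 66.31 N·m.
α = τ/I = 66.31/11.24 = 5.898 rad/s².

α ≈ 5.90 rad/s²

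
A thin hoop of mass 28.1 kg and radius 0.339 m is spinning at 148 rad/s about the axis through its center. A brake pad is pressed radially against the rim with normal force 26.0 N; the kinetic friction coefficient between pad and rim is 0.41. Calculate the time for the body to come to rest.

I = MR² = (28.1)(0.339)² = 3.229 kg·m².
Friction force f = μN = (0.41)(26.0) = 10.66 N at the rim; torque magnitude τ = fR = 3.614 N·m, opposing ω.
|α| = τ/I = 3.614/3.229 = 1.119 rad/s² (deceleration).
0 = ω₀ − |α|t ⇒ t = ω₀/|α| = 148/1.119 = 132.3 s.

t ≈ 132 s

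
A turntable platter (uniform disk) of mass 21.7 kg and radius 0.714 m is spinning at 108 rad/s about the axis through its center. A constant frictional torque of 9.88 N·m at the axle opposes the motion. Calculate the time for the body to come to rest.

I = ½MR² = (1/2)(21.7)(0.714)² = 5.531 kg·m².
The net torque has magnitude 9.88 N·m, opposing ω.
|α| = τ/I = 9.880/5.531 = 1.786 rad/s² (deceleration).
0 = ω₀ − |α|t ⇒ t = ω₀/|α| = 108/1.786 = 60.46 s.

t ≈ 60.5 s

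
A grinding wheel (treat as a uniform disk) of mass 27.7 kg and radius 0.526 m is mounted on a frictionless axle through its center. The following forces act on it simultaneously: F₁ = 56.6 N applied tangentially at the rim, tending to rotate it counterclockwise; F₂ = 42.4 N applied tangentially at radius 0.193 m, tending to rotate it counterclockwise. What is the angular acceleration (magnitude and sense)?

I = ½MR² = (1/2)(27.7)(0.526)² = 3.832 kg·m².
Taking counterclockwise as positive: τ₁ = +(56.6)(0.526) = +29.77 N·m; τ₂ = +(42.4)(0.193) = +8.183 N·m.
Net torque τ = 37.95 N·m.
α = τ/I = 37.95/3.832 = 9.905 rad/s².

α ≈ 9.90 rad/s², counterclockwise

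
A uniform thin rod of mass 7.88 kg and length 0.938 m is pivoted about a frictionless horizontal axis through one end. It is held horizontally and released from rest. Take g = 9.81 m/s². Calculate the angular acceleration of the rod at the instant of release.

α ≈ 15.7 rad/s²

About the pivot, I = (1/3)ML² = (1/3)(7.88)(0.938)² = 2.311 kg·m².
The weight acts at the center, a distance L/2 = 0.4690 m from the pivot; τ = Mg(L/2) = 36.26 N·m.
α = τ/I = 36.26/2.311 = 15.69 rad/s².
(Equivalently α = (3g/(2L)) = 15.69 rad/s².)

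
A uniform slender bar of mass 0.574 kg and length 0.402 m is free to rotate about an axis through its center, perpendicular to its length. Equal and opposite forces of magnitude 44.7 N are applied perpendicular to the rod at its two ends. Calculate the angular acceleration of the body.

I = (1/12)ML² = (1/12)(0.574)(0.402)² = 0.007730 kg·m².
The couple gives τ = F·(L/2) + F·(L/2) = F L = (44.7)(0.402) = 17.97 N·m.
From τ = Iα: α = 17.97/0.007730 = 2325 rad/s².

α ≈ 2320 rad/s²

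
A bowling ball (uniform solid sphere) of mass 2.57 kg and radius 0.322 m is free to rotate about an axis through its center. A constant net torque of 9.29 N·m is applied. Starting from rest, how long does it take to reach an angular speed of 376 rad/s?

I = (2/5)MR² = (2/5)(2.57)(0.322)² = 0.1066 kg·m².
α = τ/I = 9.29/0.1066 = 87.16 rad/s².
ω = αt ⇒ t = ω/α = 376/87.16 = 4.314 s.

t ≈ 4.31 s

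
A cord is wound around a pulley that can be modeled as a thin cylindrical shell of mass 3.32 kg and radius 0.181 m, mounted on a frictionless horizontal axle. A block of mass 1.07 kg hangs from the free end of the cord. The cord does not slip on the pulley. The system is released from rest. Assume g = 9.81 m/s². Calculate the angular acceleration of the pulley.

I = MR² = (3.32)(0.181)² = 0.1088 kg·m².
Block: mg − T = ma. Pulley: TR = Iα. No-slip: a = αR, so T = (I/R²)a = 3.320·a.
Then mg = (m + 3.320)a, so a = (1.07)(9.81)/(1.07 + 3.320) = 2.391 m/s².
α = a/R = 2.391/0.181 = 13.21 rad/s².

α ≈ 13.2 rad/s²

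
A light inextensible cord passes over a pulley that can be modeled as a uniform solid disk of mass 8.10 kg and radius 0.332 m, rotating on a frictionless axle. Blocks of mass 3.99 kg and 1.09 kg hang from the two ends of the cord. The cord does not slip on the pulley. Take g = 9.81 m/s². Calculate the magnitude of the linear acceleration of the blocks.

a ≈ 3.12 m/s²

I = ½MR² = (1/2)(8.10)(0.332)² = 0.4464 kg·m².
Heavier block: m₁g − T₁ = m₁a. Lighter block: T₂ − m₂g = m₂a.
Pulley: (T₁ − T₂)R = Iα = I(a/R), so T₁ − T₂ = (I/R²)a = (1/2)M_p a = 4.050·a.
Adding the three: (m₁ − m₂)g = (m₁ + m₂ + 4.050)a, so a = (3.99 − 1.09)(9.81)/(3.99 + 1.09 + 4.050) = 3.116 m/s².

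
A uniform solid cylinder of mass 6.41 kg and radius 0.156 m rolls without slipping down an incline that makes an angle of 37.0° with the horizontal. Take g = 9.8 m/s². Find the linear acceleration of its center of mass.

a ≈ 3.93 m/s²

Translation along the incline: Mg sinθ − f = Ma.
Rotation about the center: fR = Iα with I = ½MR². No-slip gives a = αR, so f = (I/R²)a = (1/2)M a.
Substituting: Mg sinθ = (1 + 0.5000)Ma, so a = g sinθ/(1 + 0.5000) = (9.8) sin 37.0° / 1.500 = 3.932 m/s².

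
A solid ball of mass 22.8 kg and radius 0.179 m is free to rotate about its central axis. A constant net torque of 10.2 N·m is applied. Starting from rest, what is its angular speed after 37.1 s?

I = (2/5)MR² = (2/5)(22.8)(0.179)² = 0.2922 kg·m².
α = τ/I = 10.2/0.2922 = 34.91 rad/s².
ω = ω₀ + αt = 0 + (34.91)(37.1) = 1295 rad/s.

ω ≈ 1300 rad/s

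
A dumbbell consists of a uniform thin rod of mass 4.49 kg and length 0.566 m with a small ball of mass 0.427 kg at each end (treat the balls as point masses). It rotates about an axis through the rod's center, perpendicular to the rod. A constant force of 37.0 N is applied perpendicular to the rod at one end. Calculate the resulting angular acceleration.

α ≈ 55.6 rad/s²

I_rod = (1/12)ML² = (1/12)(4.49)(0.566)² = 0.1199 kg·m².
I_balls = 2·m·(L/2)² = 2(0.427)(0.2830)² = 0.06840 kg·m².
Total I = 0.1883 kg·m².
τ = F·(L/2) = (37.0)(0.283) = 10.47 N·m.
α = τ/I = 10.47/0.1883 = 55.62 rad/s².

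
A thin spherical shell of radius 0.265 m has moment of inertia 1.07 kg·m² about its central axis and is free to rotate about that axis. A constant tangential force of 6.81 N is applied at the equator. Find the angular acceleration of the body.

α ≈ 1.69 rad/s²

τ = F R = (6.81)(0.265) = 1.805 N·m.
Newton's second law for rotation, τ = Iα, gives α = τ/I = 1.805/1.070 = 1.687 rad/s².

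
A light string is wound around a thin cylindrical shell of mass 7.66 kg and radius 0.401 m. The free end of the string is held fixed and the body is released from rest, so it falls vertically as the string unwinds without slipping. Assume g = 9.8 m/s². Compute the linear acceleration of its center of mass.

Translation: Mg − T = Ma. Rotation about the center: TR = Iα with I = MR².
With a = αR: T = (I/R²)a = M a, so Mg = (1 + 1.000)Ma.
a = g/(1 + 1.000) = 9.8/2.000 = 4.900 m/s².

a ≈ 4.90 m/s²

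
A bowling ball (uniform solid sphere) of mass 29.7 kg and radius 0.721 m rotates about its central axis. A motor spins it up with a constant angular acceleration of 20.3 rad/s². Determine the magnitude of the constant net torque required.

τ ≈ 125 N·m

I = (2/5)MR² = (2/5)(29.7)(0.721)² = 6.176 kg·m².
τ = Iα = (6.176)(20.30) = 125.4 N·m.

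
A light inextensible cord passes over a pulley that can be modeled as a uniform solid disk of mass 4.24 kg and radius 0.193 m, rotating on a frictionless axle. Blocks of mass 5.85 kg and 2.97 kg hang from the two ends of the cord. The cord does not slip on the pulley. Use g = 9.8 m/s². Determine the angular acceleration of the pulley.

I = ½MR² = (1/2)(4.24)(0.193)² = 0.07897 kg·m².
Heavier block: m₁g − T₁ = m₁a. Lighter block: T₂ − m₂g = m₂a.
Pulley: (T₁ − T₂)R = Iα = I(a/R), so T₁ − T₂ = (I/R²)a = (1/2)M_p a = 2.120·a.
Adding the three: (m₁ − m₂)g = (m₁ + m₂ + 2.120)a, so a = (5.85 − 2.97)(9.8)/(5.85 + 2.97 + 2.120) = 2.580 m/s².
α = a/R = 2.580/0.193 = 13.37 rad/s².

α ≈ 13.4 rad/s²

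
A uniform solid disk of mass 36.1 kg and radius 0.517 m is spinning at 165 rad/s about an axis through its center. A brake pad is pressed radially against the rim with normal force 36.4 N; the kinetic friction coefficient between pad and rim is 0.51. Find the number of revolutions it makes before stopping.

I = ½MR² = (1/2)(36.1)(0.517)² = 4.825 kg·m².
Friction force f = μN = (0.51)(36.4) = 18.56 N at the rim; torque magnitude τ = fR = 9.598 N·m, opposing ω.
|α| = τ/I = 9.598/4.825 = 1.989 rad/s² (deceleration).
ω² = ω₀² − 2|α|θ with ω = 0 ⇒ θ = ω₀²/(2|α|) = 6843 rad = 1089 rev.

≈ 1090 revolutions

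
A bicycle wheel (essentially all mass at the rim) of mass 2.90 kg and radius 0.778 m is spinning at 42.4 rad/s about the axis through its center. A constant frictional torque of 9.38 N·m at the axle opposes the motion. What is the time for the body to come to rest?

I = MR² = (2.90)(0.778)² = 1.755 kg·m².
The net torque has magnitude 9.38 N·m, opposing ω.
|α| = τ/I = 9.380/1.755 = 5.344 rad/s² (deceleration).
0 = ω₀ − |α|t ⇒ t = ω₀/|α| = 42.4/5.344 = 7.935 s.

t ≈ 7.93 s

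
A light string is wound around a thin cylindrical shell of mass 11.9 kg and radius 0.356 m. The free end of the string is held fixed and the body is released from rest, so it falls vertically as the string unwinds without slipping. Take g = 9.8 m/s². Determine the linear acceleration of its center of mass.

Translation: Mg − T = Ma. Rotation about the center: TR = Iα with I = MR².
With a = αR: T = (I/R²)a = M a, so Mg = (1 + 1.000)Ma.
a = g/(1 + 1.000) = 9.8/2.000 = 4.900 m/s².

a ≈ 4.90 m/s²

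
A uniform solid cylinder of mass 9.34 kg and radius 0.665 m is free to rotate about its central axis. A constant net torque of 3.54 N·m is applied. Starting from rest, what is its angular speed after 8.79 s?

I = ½MR² = (1/2)(9.34)(0.665)² = 2.065 kg·m².
α = τ/I = 3.54/2.065 = 1.714 rad/s².
ω = ω₀ + αt = 0 + (1.714)(8.79) = 15.07 rad/s.

ω ≈ 15.1 rad/s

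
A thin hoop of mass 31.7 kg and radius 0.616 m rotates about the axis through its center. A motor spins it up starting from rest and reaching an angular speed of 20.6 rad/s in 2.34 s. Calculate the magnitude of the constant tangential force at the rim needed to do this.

F ≈ 172 N

I = MR² = (31.7)(0.616)² = 12.03 kg·m².
α = Δω/Δt = (20.6 − 0)/2.34 = 8.803 rad/s².
The required torque is τ = Iα = (12.03)(8.803) = 105.9 N·m.
A tangential force at the rim gives τ = FR, so F = τ/R = 105.9/0.616 = 171.9 N.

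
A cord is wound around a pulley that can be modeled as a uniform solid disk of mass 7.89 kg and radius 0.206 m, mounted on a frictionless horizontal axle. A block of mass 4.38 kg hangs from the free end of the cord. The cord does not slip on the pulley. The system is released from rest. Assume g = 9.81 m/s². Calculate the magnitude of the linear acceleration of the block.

I = ½MR² = (1/2)(7.89)(0.206)² = 0.1674 kg·m².
Block: mg − T = ma. Pulley: TR = Iα. No-slip: a = αR, so T = (I/R²)a = 3.945·a.
Then mg = (m + 3.945)a, so a = (4.38)(9.81)/(4.38 + 3.945) = 5.161 m/s².

a ≈ 5.16 m/s²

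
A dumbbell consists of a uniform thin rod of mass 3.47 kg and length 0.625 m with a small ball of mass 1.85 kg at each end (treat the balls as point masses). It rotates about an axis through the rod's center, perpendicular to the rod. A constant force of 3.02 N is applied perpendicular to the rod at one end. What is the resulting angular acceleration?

I_rod = (1/12)ML² = (1/12)(3.47)(0.625)² = 0.1130 kg·m².
I_balls = 2·m·(L/2)² = 2(1.85)(0.3125)² = 0.3613 kg·m².
Total I = 0.4743 kg·m².
τ = F·(L/2) = (3.02)(0.312) = 0.9437 N·m.
α = τ/I = 0.9437/0.4743 = 1.990 rad/s².

α ≈ 1.99 rad/s²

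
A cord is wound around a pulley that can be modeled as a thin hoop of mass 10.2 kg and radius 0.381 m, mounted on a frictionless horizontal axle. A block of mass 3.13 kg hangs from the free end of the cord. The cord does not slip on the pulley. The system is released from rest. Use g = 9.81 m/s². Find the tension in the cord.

T ≈ 23.5 N

I = MR² = (10.2)(0.381)² = 1.481 kg·m².
Block: mg − T = ma. Pulley: TR = Iα. No-slip: a = αR, so T = (I/R²)a = 10.20·a.
Then mg = (m + 10.20)a, so a = (3.13)(9.81)/(3.13 + 10.20) = 2.303 m/s².
T = 10.20·a = 23.50 N.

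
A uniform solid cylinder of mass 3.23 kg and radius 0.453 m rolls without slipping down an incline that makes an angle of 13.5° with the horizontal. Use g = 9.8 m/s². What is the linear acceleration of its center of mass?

Translation along the incline: Mg sinθ − f = Ma.
Rotation about the center: fR = Iα with I = ½MR². No-slip gives a = αR, so f = (I/R²)a = (1/2)M a.
Substituting: Mg sinθ = (1 + 0.5000)Ma, so a = g sinθ/(1 + 0.5000) = (9.8) sin 13.5° / 1.500 = 1.525 m/s².

a ≈ 1.53 m/s²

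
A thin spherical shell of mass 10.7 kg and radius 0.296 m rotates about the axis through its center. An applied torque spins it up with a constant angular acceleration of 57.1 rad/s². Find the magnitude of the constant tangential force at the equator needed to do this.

I = (2/3)MR² = (2/3)(10.7)(0.296)² = 0.6250 kg·m².
The required torque is τ = Iα = (0.6250)(57.10) = 35.69 N·m.
A tangential force at the equator gives τ = FR, so F = τ/R = 35.69/0.296 = 120.6 N.

F ≈ 121 N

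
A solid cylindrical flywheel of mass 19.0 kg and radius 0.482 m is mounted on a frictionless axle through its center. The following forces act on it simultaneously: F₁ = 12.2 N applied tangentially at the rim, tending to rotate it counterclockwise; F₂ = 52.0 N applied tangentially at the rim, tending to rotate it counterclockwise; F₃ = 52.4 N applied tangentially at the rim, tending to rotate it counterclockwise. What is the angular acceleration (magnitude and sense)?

α ≈ 25.5 rad/s², counterclockwise

I = ½MR² = (1/2)(19.0)(0.482)² = 2.207 kg·m².
Taking counterclockwise as positive: τ₁ = +(12.2)(0.482) = +5.880 N·m; τ₂ = +(52.0)(0.482) = +25.06 N·m; τ₃ = +(52.4)(0.482) = +25.26 N·m.
Net torque τ = 56.20 N·m.
α = τ/I = 56.20/2.207 = 25.46 rad/s².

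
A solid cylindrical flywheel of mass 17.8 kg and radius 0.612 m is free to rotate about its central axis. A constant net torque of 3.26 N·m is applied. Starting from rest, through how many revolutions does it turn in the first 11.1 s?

I = ½MR² = (1/2)(17.8)(0.612)² = 3.333 kg·m².
α = τ/I = 3.26/3.333 = 0.9780 rad/s².
θ = ½αt² = ½(0.9780)(11.1)² = 60.25 rad.
Revolutions = θ/(2π) = 9.589.

≈ 9.59 revolutions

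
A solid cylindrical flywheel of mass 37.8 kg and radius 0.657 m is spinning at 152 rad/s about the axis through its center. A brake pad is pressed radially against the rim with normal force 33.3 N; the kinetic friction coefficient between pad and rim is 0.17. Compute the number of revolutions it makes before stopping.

I = ½MR² = (1/2)(37.8)(0.657)² = 8.158 kg·m².
Friction force f = μN = (0.17)(33.3) = 5.661 N at the rim; torque magnitude τ = fR = 3.719 N·m, opposing ω.
|α| = τ/I = 3.719/8.158 = 0.4559 rad/s² (deceleration).
ω² = ω₀² − 2|α|θ with ω = 0 ⇒ θ = ω₀²/(2|α|) = 25340 rad = 4033 rev.

≈ 4030 revolutions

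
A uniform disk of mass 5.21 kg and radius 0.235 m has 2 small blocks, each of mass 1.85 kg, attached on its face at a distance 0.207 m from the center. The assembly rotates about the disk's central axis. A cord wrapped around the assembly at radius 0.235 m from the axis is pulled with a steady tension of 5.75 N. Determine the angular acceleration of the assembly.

α ≈ 4.47 rad/s²

I_disk = ½MR² = ½(5.21)(0.235)² = 0.1439 kg·m².
I_blocks = 2·m·r² = 2(1.85)(0.207)² = 0.1585 kg·m².
Total I = 0.3024 kg·m².
τ = F r = (5.75)(0.235) = 1.351 N·m.
α = τ/I = 1.351/0.3024 = 4.468 rad/s².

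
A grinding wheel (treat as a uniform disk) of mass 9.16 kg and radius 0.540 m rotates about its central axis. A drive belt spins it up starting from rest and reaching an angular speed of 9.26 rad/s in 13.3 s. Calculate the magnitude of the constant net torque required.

I = ½MR² = (1/2)(9.16)(0.540)² = 1.336 kg·m².
α = Δω/Δt = (9.26 − 0)/13.3 = 0.6962 rad/s².
τ = Iα = (1.336)(0.6962) = 0.9298 N·m.

τ ≈ 0.930 N·m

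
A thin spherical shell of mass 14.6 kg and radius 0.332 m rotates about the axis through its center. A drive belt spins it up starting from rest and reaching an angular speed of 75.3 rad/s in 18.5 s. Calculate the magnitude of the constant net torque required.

I = (2/3)MR² = (2/3)(14.6)(0.332)² = 1.073 kg·m².
α = Δω/Δt = (75.3 − 0)/18.5 = 4.070 rad/s².
τ = Iα = (1.073)(4.070) = 4.367 N·m.

τ ≈ 4.37 N·m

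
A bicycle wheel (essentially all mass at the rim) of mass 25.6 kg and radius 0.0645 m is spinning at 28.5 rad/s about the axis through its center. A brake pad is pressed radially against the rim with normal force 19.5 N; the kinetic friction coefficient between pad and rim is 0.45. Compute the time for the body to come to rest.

I = MR² = (25.6)(0.0645)² = 0.1065 kg·m².
Friction force f = μN = (0.45)(19.5) = 8.775 N at the rim; torque magnitude τ = fR = 0.5660 N·m, opposing ω.
|α| = τ/I = 0.5660/0.1065 = 5.314 rad/s² (deceleration).
0 = ω₀ − |α|t ⇒ t = ω₀/|α| = 28.5/5.314 = 5.363 s.

t ≈ 5.36 s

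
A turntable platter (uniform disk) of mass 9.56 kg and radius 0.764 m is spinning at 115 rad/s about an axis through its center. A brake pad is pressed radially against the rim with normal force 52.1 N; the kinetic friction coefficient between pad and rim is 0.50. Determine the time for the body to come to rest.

I = ½MR² = (1/2)(9.56)(0.764)² = 2.790 kg·m².
Friction force f = μN = (0.50)(52.1) = 26.05 N at the rim; torque magnitude τ = fR = 19.90 N·m, opposing ω.
|α| = τ/I = 19.90/2.790 = 7.133 rad/s² (deceleration).
0 = ω₀ − |α|t ⇒ t = ω₀/|α| = 115/7.133 = 16.12 s.

t ≈ 16.1 s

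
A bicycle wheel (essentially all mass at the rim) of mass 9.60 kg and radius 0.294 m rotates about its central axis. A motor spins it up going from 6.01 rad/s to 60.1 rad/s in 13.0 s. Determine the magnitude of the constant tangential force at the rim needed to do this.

F ≈ 11.7 N

I = MR² = (9.60)(0.294)² = 0.8298 kg·m².
α = Δω/Δt = (60.1 − 6.01)/13.0 = 4.161 rad/s².
The required torque is τ = Iα = (0.8298)(4.161) = 3.453 N·m.
A tangential force at the rim gives τ = FR, so F = τ/R = 3.453/0.294 = 11.74 N.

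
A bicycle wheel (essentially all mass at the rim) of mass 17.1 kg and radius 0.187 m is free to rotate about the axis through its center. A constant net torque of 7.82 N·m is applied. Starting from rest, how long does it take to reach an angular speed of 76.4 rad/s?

t ≈ 5.84 s

I = MR² = (17.1)(0.187)² = 0.5980 kg·m².
α = τ/I = 7.82/0.5980 = 13.08 rad/s².
ω = αt ⇒ t = ω/α = 76.4/13.08 = 5.842 s.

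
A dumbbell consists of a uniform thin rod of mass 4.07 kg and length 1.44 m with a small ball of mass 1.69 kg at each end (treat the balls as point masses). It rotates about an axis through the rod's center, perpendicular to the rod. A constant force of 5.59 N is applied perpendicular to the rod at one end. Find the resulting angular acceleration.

α ≈ 1.64 rad/s²

I_rod = (1/12)ML² = (1/12)(4.07)(1.44)² = 0.7033 kg·m².
I_balls = 2·m·(L/2)² = 2(1.69)(0.7200)² = 1.752 kg·m².
Total I = 2.455 kg·m².
τ = F·(L/2) = (5.59)(0.720) = 4.025 N·m.
α = τ/I = 4.025/2.455 = 1.639 rad/s².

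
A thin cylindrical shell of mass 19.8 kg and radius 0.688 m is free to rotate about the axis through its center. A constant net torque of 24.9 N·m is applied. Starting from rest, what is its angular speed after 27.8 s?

I = MR² = (19.8)(0.688)² = 9.372 kg·m².
α = τ/I = 24.9/9.372 = 2.657 rad/s².
ω = ω₀ + αt = 0 + (2.657)(27.8) = 73.86 rad/s.

ω ≈ 73.9 rad/s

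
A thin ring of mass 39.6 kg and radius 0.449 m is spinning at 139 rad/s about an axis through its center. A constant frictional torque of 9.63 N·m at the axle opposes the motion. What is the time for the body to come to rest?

t ≈ 115 s

I = MR² = (39.6)(0.449)² = 7.983 kg·m².
The net torque has magnitude 9.63 N·m, opposing ω.
|α| = τ/I = 9.630/7.983 = 1.206 rad/s² (deceleration).
0 = ω₀ − |α|t ⇒ t = ω₀/|α| = 139/1.206 = 115.2 s.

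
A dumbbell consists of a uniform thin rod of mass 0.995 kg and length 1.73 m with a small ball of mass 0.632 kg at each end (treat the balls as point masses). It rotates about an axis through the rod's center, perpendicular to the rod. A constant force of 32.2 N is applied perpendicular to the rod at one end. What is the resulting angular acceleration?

α ≈ 23.3 rad/s²

I_rod = (1/12)ML² = (1/12)(0.995)(1.73)² = 0.2482 kg·m².
I_balls = 2·m·(L/2)² = 2(0.632)(0.8650)² = 0.9458 kg·m².
Total I = 1.194 kg·m².
τ = F·(L/2) = (32.2)(0.865) = 27.85 N·m.
α = τ/I = 27.85/1.194 = 23.33 rad/s².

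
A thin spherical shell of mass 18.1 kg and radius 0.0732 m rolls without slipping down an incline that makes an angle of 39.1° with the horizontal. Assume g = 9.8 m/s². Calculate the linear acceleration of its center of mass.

Translation along the incline: Mg sinθ − f = Ma.
Rotation about the center: fR = Iα with I = (2/3)MR². No-slip gives a = αR, so f = (I/R²)a = (2/3)M a.
Substituting: Mg sinθ = (1 + 0.6667)Ma, so a = g sinθ/(1 + 0.6667) = (9.8) sin 39.1° / 1.667 = 3.708 m/s².

a ≈ 3.71 m/s²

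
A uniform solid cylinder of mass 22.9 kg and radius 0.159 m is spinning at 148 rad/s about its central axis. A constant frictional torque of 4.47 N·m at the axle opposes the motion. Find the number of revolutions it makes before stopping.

I = ½MR² = (1/2)(22.9)(0.159)² = 0.2895 kg·m².
The net torque has magnitude 4.47 N·m, opposing ω.
|α| = τ/I = 4.470/0.2895 = 15.44 rad/s² (deceleration).
ω² = ω₀² − 2|α|θ with ω = 0 ⇒ θ = ω₀²/(2|α|) = 709.2 rad = 112.9 rev.

≈ 113 revolutions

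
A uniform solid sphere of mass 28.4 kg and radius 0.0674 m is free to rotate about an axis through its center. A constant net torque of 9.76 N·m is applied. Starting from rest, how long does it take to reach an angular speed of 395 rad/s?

I = (2/5)MR² = (2/5)(28.4)(0.0674)² = 0.05161 kg·m².
α = τ/I = 9.76/0.05161 = 189.1 rad/s².
ω = αt ⇒ t = ω/α = 395/189.1 = 2.089 s.

t ≈ 2.09 s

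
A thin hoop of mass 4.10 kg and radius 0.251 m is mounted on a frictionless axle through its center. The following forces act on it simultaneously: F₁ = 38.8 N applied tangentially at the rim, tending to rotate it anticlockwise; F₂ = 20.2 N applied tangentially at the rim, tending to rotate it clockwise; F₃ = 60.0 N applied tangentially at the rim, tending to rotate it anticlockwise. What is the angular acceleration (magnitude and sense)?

I = MR² = (4.10)(0.251)² = 0.2583 kg·m².
Taking anticlockwise as positive: τ₁ = +(38.8)(0.251) = +9.739 N·m; τ₂ = −(20.2)(0.251) = −5.070 N·m; τ₃ = +(60.0)(0.251) = +15.06 N·m.
Net torque τ = 19.73 N·m.
α = τ/I = 19.73/0.2583 = 76.38 rad/s².

α ≈ 76.4 rad/s², anticlockwise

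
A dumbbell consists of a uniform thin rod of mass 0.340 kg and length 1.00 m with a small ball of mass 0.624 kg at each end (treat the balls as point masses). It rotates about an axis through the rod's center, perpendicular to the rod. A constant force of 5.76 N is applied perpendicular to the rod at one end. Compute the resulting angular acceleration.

I_rod = (1/12)ML² = (1/12)(0.340)(1.00)² = 0.02833 kg·m².
I_balls = 2·m·(L/2)² = 2(0.624)(0.5000)² = 0.3120 kg·m².
Total I = 0.3403 kg·m².
τ = F·(L/2) = (5.76)(0.500) = 2.880 N·m.
α = τ/I = 2.880/0.3403 = 8.462 rad/s².

α ≈ 8.46 rad/s²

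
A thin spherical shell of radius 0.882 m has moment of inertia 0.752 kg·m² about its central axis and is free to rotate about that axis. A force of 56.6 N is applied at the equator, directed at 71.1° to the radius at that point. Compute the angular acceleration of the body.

α ≈ 62.8 rad/s²

Only the tangential component produces torque: τ = F R sinθ = (56.6)(0.882) sin 71.1° = 47.23 N·m.
From τ = Iα: α = 47.23/0.7520 = 62.81 rad/s².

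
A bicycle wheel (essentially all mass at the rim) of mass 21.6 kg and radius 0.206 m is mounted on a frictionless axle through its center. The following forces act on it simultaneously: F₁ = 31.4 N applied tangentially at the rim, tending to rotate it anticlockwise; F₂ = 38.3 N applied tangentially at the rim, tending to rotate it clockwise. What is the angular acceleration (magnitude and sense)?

I = MR² = (21.6)(0.206)² = 0.9166 kg·m².
Taking anticlockwise as positive: τ₁ = +(31.4)(0.206) = +6.468 N·m; τ₂ = −(38.3)(0.206) = −7.890 N·m.
Net torque τ = -1.421 N·m.
α = τ/I = -1.421/0.9166 = -1.551 rad/s².

α ≈ 1.55 rad/s², clockwise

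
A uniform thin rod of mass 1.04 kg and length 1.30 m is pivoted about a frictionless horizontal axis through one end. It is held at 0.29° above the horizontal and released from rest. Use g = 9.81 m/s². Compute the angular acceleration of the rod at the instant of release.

About the pivot, I = (1/3)ML² = (1/3)(1.04)(1.30)² = 0.5859 kg·m².
The weight acts at the center, a distance L/2 = 0.6500 m from the pivot; τ = Mg(L/2) cos 0.29° = 6.631 N·m.
α = τ/I = 6.631/0.5859 = 11.32 rad/s².
(Equivalently α = (3g/(2L)) cos 0.29° = 11.32 rad/s².)

α ≈ 11.3 rad/s²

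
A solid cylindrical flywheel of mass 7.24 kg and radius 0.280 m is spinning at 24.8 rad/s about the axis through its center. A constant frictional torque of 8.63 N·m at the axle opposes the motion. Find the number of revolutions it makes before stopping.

I = ½MR² = (1/2)(7.24)(0.280)² = 0.2838 kg·m².
The net torque has magnitude 8.63 N·m, opposing ω.
|α| = τ/I = 8.630/0.2838 = 30.41 rad/s² (deceleration).
ω² = ω₀² − 2|α|θ with ω = 0 ⇒ θ = ω₀²/(2|α|) = 10.11 rad = 1.610 rev.

≈ 1.61 revolutions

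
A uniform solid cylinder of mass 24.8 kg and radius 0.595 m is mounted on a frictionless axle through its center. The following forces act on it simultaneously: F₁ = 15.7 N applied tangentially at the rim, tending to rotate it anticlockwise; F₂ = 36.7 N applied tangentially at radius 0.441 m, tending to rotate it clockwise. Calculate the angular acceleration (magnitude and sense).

α ≈ 1.56 rad/s², clockwise

I = ½MR² = (1/2)(24.8)(0.595)² = 4.390 kg·m².
Taking anticlockwise as positive: τ₁ = +(15.7)(0.595) = +9.341 N·m; τ₂ = −(36.7)(0.441) = −16.18 N·m.
Net torque τ = -6.843 N·m.
α = τ/I = -6.843/4.390 = -1.559 rad/s².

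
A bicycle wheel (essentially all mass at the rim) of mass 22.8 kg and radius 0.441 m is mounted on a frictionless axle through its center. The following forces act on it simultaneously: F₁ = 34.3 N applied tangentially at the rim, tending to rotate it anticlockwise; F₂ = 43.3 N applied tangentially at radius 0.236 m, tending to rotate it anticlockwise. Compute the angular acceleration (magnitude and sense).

I = MR² = (22.8)(0.441)² = 4.434 kg·m².
Taking anticlockwise as positive: τ₁ = +(34.3)(0.441) = +15.13 N·m; τ₂ = +(43.3)(0.236) = +10.22 N·m.
Net torque τ = 25.35 N·m.
α = τ/I = 25.35/4.434 = 5.716 rad/s².

α ≈ 5.72 rad/s², anticlockwise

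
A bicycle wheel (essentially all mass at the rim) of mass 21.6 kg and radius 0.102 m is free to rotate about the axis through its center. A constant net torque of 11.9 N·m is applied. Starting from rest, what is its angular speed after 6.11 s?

I = MR² = (21.6)(0.102)² = 0.2247 kg·m².
α = τ/I = 11.9/0.2247 = 52.95 rad/s².
ω = ω₀ + αt = 0 + (52.95)(6.11) = 323.5 rad/s.

ω ≈ 324 rad/s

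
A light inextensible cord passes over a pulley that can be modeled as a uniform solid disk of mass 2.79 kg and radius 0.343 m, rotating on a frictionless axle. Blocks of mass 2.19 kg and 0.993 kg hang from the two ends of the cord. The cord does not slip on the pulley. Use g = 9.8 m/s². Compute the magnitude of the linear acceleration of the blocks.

I = ½MR² = (1/2)(2.79)(0.343)² = 0.1641 kg·m².
Heavier block: m₁g − T₁ = m₁a. Lighter block: T₂ − m₂g = m₂a.
Pulley: (T₁ − T₂)R = Iα = I(a/R), so T₁ − T₂ = (I/R²)a = (1/2)M_p a = 1.395·a.
Adding the three: (m₁ − m₂)g = (m₁ + m₂ + 1.395)a, so a = (2.19 − 0.993)(9.8)/(2.19 + 0.993 + 1.395) = 2.562 m/s².

a ≈ 2.56 m/s²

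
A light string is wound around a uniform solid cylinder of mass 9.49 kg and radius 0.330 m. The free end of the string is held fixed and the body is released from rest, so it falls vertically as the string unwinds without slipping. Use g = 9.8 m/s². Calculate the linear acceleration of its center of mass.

Translation: Mg − T = Ma. Rotation about the center: TR = Iα with I = ½MR².
With a = αR: T = (I/R²)a = (1/2)M a, so Mg = (1 + 0.5000)Ma.
a = g/(1 + 0.5000) = 9.8/1.500 = 6.533 m/s².

a ≈ 6.53 m/s²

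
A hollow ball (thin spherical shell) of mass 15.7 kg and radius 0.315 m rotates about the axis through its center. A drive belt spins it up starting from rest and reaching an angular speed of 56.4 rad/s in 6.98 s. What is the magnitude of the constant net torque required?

τ ≈ 8.39 N·m

I = (2/3)MR² = (2/3)(15.7)(0.315)² = 1.039 kg·m².
α = Δω/Δt = (56.4 − 0)/6.98 = 8.080 rad/s².
τ = Iα = (1.039)(8.080) = 8.392 N·m.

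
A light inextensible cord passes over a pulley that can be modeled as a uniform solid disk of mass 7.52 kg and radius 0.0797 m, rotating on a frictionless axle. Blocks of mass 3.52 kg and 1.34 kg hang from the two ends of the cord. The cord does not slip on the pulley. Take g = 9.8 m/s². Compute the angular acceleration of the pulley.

α ≈ 31.1 rad/s²

I = ½MR² = (1/2)(7.52)(0.0797)² = 0.02388 kg·m².
Heavier block: m₁g − T₁ = m₁a. Lighter block: T₂ − m₂g = m₂a.
Pulley: (T₁ − T₂)R = Iα = I(a/R), so T₁ − T₂ = (I/R²)a = (1/2)M_p a = 3.760·a.
Adding the three: (m₁ − m₂)g = (m₁ + m₂ + 3.760)a, so a = (3.52 − 1.34)(9.8)/(3.52 + 1.34 + 3.760) = 2.478 m/s².
α = a/R = 2.478/0.0797 = 31.10 rad/s².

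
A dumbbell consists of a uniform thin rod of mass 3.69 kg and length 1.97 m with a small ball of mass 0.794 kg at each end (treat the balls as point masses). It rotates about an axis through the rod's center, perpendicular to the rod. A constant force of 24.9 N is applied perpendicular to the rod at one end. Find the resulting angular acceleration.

α ≈ 8.97 rad/s²

I_rod = (1/12)ML² = (1/12)(3.69)(1.97)² = 1.193 kg·m².
I_balls = 2·m·(L/2)² = 2(0.794)(0.9850)² = 1.541 kg·m².
Total I = 2.734 kg·m².
τ = F·(L/2) = (24.9)(0.985) = 24.53 N·m.
α = τ/I = 24.53/2.734 = 8.971 rad/s².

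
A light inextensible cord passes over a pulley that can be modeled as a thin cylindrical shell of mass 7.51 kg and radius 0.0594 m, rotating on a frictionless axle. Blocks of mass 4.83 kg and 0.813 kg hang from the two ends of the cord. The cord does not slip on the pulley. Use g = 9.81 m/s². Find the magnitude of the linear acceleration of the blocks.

a ≈ 3.00 m/s²

I = MR² = (7.51)(0.0594)² = 0.02650 kg·m².
Heavier block: m₁g − T₁ = m₁a. Lighter block: T₂ − m₂g = m₂a.
Pulley: (T₁ − T₂)R = Iα = I(a/R), so T₁ − T₂ = (I/R²)a = 1·M_p a = 7.510·a.
Adding the three: (m₁ − m₂)g = (m₁ + m₂ + 7.510)a, so a = (4.83 − 0.813)(9.81)/(4.83 + 0.813 + 7.510) = 2.996 m/s².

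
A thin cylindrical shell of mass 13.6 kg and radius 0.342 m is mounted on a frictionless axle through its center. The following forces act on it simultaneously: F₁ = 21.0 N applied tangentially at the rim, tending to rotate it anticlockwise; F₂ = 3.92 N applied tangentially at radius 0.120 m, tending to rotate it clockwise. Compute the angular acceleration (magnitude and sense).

I = MR² = (13.6)(0.342)² = 1.591 kg·m².
Taking anticlockwise as positive: τ₁ = +(21.0)(0.342) = +7.182 N·m; τ₂ = −(3.92)(0.120) = −0.4704 N·m.
Net torque τ = 6.712 N·m.
α = τ/I = 6.712/1.591 = 4.219 rad/s².

α ≈ 4.22 rad/s², anticlockwise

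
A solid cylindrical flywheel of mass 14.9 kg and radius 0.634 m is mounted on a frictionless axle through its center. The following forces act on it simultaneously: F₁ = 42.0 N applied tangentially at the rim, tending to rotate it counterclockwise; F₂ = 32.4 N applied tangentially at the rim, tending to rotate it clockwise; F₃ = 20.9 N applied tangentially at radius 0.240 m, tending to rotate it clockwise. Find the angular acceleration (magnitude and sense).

I = ½MR² = (1/2)(14.9)(0.634)² = 2.995 kg·m².
Taking counterclockwise as positive: τ₁ = +(42.0)(0.634) = +26.63 N·m; τ₂ = −(32.4)(0.634) = −20.54 N·m; τ₃ = −(20.9)(0.240) = −5.016 N·m.
Net torque τ = 1.070 N·m.
α = τ/I = 1.070/2.995 = 0.3574 rad/s².

α ≈ 0.357 rad/s², counterclockwise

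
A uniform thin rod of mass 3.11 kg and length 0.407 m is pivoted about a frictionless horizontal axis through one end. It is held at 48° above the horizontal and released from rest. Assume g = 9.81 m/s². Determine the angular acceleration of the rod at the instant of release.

About the pivot, I = (1/3)ML² = (1/3)(3.11)(0.407)² = 0.1717 kg·m².
The weight acts at the center, a distance L/2 = 0.2035 m from the pivot; τ = Mg(L/2) cos 48° = 4.154 N·m.
α = τ/I = 4.154/0.1717 = 24.19 rad/s².
(Equivalently α = (3g/(2L)) cos 48° = 24.19 rad/s².)

α ≈ 24.2 rad/s²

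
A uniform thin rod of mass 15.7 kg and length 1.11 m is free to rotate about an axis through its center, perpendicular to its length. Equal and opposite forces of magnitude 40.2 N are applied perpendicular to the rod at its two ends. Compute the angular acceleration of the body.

I = (1/12)ML² = (1/12)(15.7)(1.11)² = 1.612 kg·m².
The couple gives τ = F·(L/2) + F·(L/2) = F L = (40.2)(1.11) = 44.62 N·m.
Newton's second law for rotation, τ = Iα, gives α = τ/I = 44.62/1.612 = 27.68 rad/s².

α ≈ 27.7 rad/s²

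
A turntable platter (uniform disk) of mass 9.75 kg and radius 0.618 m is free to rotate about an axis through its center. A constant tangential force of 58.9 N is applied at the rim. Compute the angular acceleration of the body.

α ≈ 19.6 rad/s²

I = ½MR² = (1/2)(9.75)(0.618)² = 1.862 kg·m².
τ = F R = (58.9)(0.618) = 36.40 N·m.
Newton's second law for rotation, τ = Iα, gives α = τ/I = 36.40/1.862 = 19.55 rad/s².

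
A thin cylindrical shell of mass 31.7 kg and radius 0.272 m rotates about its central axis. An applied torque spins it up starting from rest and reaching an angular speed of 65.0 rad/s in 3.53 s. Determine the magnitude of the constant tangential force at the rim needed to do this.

F ≈ 159 N

I = MR² = (31.7)(0.272)² = 2.345 kg·m².
α = Δω/Δt = (65.0 − 0)/3.53 = 18.41 rad/s².
The required torque is τ = Iα = (2.345)(18.41) = 43.19 N·m.
A tangential force at the rim gives τ = FR, so F = τ/R = 43.19/0.272 = 158.8 N.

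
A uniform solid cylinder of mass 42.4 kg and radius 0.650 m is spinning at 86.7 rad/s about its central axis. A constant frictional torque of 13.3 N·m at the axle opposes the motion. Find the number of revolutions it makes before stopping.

I = ½MR² = (1/2)(42.4)(0.650)² = 8.957 kg·m².
The net torque has magnitude 13.3 N·m, opposing ω.
|α| = τ/I = 13.30/8.957 = 1.485 rad/s² (deceleration).
ω² = ω₀² − 2|α|θ with ω = 0 ⇒ θ = ω₀²/(2|α|) = 2531 rad = 402.8 rev.

≈ 403 revolutions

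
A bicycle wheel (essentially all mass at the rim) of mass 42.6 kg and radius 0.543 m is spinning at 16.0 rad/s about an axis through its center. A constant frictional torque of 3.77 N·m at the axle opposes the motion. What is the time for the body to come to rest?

I = MR² = (42.6)(0.543)² = 12.56 kg·m².
The net torque has magnitude 3.77 N·m, opposing ω.
|α| = τ/I = 3.770/12.56 = 0.3001 rad/s² (deceleration).
0 = ω₀ − |α|t ⇒ t = ω₀/|α| = 16.0/0.3001 = 53.31 s.

t ≈ 53.3 s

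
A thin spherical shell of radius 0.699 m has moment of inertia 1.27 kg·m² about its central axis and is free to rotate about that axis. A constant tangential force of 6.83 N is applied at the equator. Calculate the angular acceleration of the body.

τ = F R = (6.83)(0.699) = 4.774 N·m.
Newton's second law for rotation, τ = Iα, gives α = τ/I = 4.774/1.270 = 3.759 rad/s².

α ≈ 3.76 rad/s²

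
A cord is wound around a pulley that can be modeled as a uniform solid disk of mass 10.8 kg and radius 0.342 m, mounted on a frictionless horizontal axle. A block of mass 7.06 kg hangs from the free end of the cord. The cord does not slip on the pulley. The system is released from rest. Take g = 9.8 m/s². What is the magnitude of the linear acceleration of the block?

I = ½MR² = (1/2)(10.8)(0.342)² = 0.6316 kg·m².
Block: mg − T = ma. Pulley: TR = Iα. No-slip: a = αR, so T = (I/R²)a = 5.400·a.
Then mg = (m + 5.400)a, so a = (7.06)(9.8)/(7.06 + 5.400) = 5.553 m/s².

a ≈ 5.55 m/s²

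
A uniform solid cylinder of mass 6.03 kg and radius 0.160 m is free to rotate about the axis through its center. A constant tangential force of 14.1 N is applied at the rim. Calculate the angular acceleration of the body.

I = ½MR² = (1/2)(6.03)(0.160)² = 0.07718 kg·m².
τ = F R = (14.1)(0.160) = 2.256 N·m.
From τ = Iα: α = 2.256/0.07718 = 29.23 rad/s².

α ≈ 29.2 rad/s²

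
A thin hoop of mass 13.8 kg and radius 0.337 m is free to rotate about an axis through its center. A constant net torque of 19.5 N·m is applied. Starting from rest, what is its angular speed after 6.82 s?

I = MR² = (13.8)(0.337)² = 1.567 kg·m².
α = τ/I = 19.5/1.567 = 12.44 rad/s².
ω = ω₀ + αt = 0 + (12.44)(6.82) = 84.86 rad/s.

ω ≈ 84.9 rad/s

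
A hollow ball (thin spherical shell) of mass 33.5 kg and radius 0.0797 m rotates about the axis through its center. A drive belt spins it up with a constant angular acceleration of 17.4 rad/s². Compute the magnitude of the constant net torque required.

τ ≈ 2.47 N·m

I = (2/3)MR² = (2/3)(33.5)(0.0797)² = 0.1419 kg·m².
τ = Iα = (0.1419)(17.40) = 2.468 N·m.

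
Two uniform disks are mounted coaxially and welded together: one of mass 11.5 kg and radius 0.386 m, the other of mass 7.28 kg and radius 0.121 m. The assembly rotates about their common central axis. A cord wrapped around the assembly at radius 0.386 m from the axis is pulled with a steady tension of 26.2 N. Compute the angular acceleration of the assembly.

I = ½M₁R₁² + ½M₂R₂² = ½(11.5)(0.386)² + ½(7.28)(0.121)² = 0.9100 kg·m².
τ = F r = (26.2)(0.386) = 10.11 N·m.
α = τ/I = 10.11/0.9100 = 11.11 rad/s².

α ≈ 11.1 rad/s²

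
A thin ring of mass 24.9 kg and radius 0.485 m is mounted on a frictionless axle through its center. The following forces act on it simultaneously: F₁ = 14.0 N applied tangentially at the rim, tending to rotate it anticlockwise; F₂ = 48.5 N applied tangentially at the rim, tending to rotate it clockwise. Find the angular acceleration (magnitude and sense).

α ≈ 2.86 rad/s², clockwise

I = MR² = (24.9)(0.485)² = 5.857 kg·m².
Taking anticlockwise as positive: τ₁ = +(14.0)(0.485) = +6.790 N·m; τ₂ = −(48.5)(0.485) = −23.52 N·m.
Net torque τ = -16.73 N·m.
α = τ/I = -16.73/5.857 = -2.857 rad/s².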